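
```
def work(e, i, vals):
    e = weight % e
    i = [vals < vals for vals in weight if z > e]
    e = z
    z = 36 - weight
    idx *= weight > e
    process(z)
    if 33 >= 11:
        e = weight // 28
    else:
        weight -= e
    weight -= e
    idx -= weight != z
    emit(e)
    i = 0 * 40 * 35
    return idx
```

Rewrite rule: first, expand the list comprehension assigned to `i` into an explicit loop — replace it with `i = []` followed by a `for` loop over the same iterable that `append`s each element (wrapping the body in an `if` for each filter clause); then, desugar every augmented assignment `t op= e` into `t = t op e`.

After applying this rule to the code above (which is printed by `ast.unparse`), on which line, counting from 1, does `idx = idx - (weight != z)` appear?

16

Transformed code:
def work(e, i, vals):
    e = weight % e
    i = []
    for vals in weight:
        if z > e:
            i.append(vals < vals)
    e = z
    z = 36 - weight
    idx = idx * (weight > e)
    process(z)
    if 33 >= 11:
        e = weight // 28
    else:
        weight = weight - e
    weight = weight - e
    idx = idx - (weight != z)
    emit(e)
    i = 0 * 40 * 35
    return idx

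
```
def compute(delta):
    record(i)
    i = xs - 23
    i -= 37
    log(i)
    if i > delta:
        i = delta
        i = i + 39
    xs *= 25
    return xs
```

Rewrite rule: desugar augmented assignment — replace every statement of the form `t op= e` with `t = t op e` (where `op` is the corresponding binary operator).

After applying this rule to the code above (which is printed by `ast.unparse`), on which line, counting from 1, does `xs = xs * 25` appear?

Transformed code:
def compute(delta):
    record(i)
    i = xs - 23
    i = i - 37
    log(i)
    if i > delta:
        i = delta
        i = i + 39
    xs = xs * 25
    return xs

9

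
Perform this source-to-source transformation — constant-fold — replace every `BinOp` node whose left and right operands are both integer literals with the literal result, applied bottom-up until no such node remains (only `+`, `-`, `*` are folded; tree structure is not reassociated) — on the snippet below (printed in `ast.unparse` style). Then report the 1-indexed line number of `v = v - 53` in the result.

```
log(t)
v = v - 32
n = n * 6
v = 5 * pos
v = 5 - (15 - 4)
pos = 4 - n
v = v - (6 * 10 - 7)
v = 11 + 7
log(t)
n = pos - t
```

Transformed code:
log(t)
v = v - 32
n = n * 6
v = 5 * pos
v = -6
pos = 4 - n
v = v - 53
v = 18
log(t)
n = pos - t

7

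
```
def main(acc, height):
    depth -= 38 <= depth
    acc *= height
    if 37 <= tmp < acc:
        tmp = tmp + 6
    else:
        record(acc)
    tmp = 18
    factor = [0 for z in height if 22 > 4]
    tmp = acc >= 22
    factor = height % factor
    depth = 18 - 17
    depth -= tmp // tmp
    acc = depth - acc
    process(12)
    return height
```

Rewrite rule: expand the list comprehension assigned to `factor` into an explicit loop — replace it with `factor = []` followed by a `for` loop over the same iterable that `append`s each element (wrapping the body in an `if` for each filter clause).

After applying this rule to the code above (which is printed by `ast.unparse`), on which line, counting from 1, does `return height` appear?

19

Transformed code:
def main(acc, height):
    depth -= 38 <= depth
    acc *= height
    if 37 <= tmp < acc:
        tmp = tmp + 6
    else:
        record(acc)
    tmp = 18
    factor = []
    for z in height:
        if 22 > 4:
            factor.append(0)
    tmp = acc >= 22
    factor = height % factor
    depth = 18 - 17
    depth -= tmp // tmp
    acc = depth - acc
    process(12)
    return height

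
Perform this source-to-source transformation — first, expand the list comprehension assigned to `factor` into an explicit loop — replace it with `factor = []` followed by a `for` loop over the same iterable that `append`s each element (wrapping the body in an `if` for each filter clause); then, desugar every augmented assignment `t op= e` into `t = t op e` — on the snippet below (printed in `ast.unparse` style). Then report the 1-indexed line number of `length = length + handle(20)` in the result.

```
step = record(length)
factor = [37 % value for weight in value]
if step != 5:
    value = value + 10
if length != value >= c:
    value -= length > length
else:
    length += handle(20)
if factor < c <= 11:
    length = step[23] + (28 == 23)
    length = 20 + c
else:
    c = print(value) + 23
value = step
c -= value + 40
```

Transformed code:
step = record(length)
factor = []
for weight in value:
    factor.append(37 % value)
if step != 5:
    value = value + 10
if length != value >= c:
    value = value - (length > length)
else:
    length = length + handle(20)
if factor < c <= 11:
    length = step[23] + (28 == 23)
    length = 20 + c
else:
    c = print(value) + 23
value = step
c = c - (value + 40)

10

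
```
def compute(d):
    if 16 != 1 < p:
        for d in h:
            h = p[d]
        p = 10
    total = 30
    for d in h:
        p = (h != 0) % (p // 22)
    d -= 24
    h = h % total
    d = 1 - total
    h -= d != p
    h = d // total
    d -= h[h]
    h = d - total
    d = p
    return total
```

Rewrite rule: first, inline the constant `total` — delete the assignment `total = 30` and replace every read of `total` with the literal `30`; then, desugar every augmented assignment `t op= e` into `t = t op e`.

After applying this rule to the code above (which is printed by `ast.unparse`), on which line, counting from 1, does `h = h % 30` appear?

Transformed code:
def compute(d):
    if 16 != 1 < p:
        for d in h:
            h = p[d]
        p = 10
    for d in h:
        p = (h != 0) % (p // 22)
    d = d - 24
    h = h % 30
    d = 1 - 30
    h = h - (d != p)
    h = d // 30
    d = d - h[h]
    h = d - 30
    d = p
    return 30

9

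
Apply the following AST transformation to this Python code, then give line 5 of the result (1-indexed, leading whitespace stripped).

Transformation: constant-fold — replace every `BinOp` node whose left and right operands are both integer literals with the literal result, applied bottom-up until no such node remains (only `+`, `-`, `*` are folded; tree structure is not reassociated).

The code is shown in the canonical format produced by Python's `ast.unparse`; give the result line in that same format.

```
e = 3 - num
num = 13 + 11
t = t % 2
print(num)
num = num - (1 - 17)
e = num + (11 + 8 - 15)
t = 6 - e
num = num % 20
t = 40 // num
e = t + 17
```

num = num - -16

Transformed code:
e = 3 - num
num = 24
t = t % 2
print(num)
num = num - -16
e = num + 4
t = 6 - e
num = num % 20
t = 40 // num
e = t + 17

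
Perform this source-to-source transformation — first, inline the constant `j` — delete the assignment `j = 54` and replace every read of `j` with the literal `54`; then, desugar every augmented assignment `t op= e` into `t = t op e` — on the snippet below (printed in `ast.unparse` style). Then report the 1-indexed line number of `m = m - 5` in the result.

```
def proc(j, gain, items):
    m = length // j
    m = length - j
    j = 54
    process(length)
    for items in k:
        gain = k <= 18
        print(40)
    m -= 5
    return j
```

Transformed code:
def proc(j, gain, items):
    m = length // 54
    m = length - 54
    process(length)
    for items in k:
        gain = k <= 18
        print(40)
    m = m - 5
    return 54

8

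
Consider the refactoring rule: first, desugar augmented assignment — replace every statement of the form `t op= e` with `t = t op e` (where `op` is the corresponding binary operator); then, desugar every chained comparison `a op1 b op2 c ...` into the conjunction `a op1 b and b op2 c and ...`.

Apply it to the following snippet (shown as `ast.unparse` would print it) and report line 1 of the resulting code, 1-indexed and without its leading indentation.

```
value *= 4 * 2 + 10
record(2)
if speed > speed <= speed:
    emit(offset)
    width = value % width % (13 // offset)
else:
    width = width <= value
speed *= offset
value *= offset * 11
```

Transformed code:
value = value * (4 * 2 + 10)
record(2)
if speed > speed and speed <= speed:
    emit(offset)
    width = value % width % (13 // offset)
else:
    width = width <= value
speed = speed * offset
value = value * (offset * 11)

value = value * (4 * 2 + 10)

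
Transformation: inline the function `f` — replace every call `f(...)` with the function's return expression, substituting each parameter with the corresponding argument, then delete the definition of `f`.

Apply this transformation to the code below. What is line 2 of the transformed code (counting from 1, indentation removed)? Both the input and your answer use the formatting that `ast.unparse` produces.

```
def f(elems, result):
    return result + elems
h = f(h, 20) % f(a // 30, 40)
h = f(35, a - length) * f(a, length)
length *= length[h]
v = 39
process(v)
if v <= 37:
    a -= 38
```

h = (a - length + 35) * (length + a)

Transformed code:
h = (20 + h) % (40 + a // 30)
h = (a - length + 35) * (length + a)
length *= length[h]
v = 39
process(v)
if v <= 37:
    a -= 38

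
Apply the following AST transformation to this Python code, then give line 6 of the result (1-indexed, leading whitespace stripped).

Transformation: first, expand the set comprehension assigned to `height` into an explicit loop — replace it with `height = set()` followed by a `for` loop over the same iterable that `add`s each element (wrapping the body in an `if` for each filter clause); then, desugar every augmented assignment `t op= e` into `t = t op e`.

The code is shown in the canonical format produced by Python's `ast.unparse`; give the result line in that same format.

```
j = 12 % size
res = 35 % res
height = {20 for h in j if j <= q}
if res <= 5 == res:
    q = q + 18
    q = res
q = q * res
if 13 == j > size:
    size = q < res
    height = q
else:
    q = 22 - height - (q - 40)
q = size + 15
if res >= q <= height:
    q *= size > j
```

height.add(20)

Transformed code:
j = 12 % size
res = 35 % res
height = set()
for h in j:
    if j <= q:
        height.add(20)
if res <= 5 == res:
    q = q + 18
    q = res
q = q * res
if 13 == j > size:
    size = q < res
    height = q
else:
    q = 22 - height - (q - 40)
q = size + 15
if res >= q <= height:
    q = q * (size > j)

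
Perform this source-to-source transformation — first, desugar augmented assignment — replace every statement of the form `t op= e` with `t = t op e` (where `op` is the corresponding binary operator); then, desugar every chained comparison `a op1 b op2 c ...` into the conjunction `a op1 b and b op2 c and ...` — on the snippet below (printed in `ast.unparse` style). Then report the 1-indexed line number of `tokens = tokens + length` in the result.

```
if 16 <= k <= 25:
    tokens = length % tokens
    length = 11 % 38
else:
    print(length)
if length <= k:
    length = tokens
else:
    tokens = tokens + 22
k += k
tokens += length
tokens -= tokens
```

11

Transformed code:
if 16 <= k and k <= 25:
    tokens = length % tokens
    length = 11 % 38
else:
    print(length)
if length <= k:
    length = tokens
else:
    tokens = tokens + 22
k = k + k
tokens = tokens + length
tokens = tokens - tokens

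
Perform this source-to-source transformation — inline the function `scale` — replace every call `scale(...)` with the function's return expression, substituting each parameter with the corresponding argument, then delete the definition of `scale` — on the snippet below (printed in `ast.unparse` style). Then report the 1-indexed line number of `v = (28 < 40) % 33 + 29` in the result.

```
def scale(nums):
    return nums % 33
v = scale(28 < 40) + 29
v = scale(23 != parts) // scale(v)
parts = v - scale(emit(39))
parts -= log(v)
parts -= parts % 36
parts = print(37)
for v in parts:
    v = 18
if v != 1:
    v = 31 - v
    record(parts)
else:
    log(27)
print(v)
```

Transformed code:
v = (28 < 40) % 33 + 29
v = (23 != parts) % 33 // (v % 33)
parts = v - emit(39) % 33
parts -= log(v)
parts -= parts % 36
parts = print(37)
for v in parts:
    v = 18
if v != 1:
    v = 31 - v
    record(parts)
else:
    log(27)
print(v)

1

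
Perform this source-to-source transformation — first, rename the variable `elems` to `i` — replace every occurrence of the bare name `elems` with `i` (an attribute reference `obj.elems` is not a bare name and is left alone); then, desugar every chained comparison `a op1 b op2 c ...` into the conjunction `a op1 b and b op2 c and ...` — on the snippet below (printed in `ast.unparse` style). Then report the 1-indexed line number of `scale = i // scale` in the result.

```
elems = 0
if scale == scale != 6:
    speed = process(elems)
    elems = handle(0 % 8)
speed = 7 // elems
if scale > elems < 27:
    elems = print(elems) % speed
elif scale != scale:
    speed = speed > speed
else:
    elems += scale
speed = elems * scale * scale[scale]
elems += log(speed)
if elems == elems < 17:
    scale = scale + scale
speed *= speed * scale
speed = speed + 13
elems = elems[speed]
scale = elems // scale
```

Transformed code:
i = 0
if scale == scale and scale != 6:
    speed = process(i)
    i = handle(0 % 8)
speed = 7 // i
if scale > i and i < 27:
    i = print(i) % speed
elif scale != scale:
    speed = speed > speed
else:
    i += scale
speed = i * scale * scale[scale]
i += log(speed)
if i == i and i < 17:
    scale = scale + scale
speed *= speed * scale
speed = speed + 13
i = i[speed]
scale = i // scale

19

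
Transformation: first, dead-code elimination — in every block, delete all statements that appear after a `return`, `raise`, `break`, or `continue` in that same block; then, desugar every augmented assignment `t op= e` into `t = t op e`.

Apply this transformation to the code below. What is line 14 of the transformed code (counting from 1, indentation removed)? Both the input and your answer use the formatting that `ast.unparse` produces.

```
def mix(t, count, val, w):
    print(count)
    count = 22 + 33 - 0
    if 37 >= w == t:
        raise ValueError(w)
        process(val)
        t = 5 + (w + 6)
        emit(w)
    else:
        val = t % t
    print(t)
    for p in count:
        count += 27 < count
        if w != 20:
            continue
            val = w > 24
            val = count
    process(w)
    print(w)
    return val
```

print(w)

Transformed code:
def mix(t, count, val, w):
    print(count)
    count = 22 + 33 - 0
    if 37 >= w == t:
        raise ValueError(w)
    else:
        val = t % t
    print(t)
    for p in count:
        count = count + (27 < count)
        if w != 20:
            continue
    process(w)
    print(w)
    return val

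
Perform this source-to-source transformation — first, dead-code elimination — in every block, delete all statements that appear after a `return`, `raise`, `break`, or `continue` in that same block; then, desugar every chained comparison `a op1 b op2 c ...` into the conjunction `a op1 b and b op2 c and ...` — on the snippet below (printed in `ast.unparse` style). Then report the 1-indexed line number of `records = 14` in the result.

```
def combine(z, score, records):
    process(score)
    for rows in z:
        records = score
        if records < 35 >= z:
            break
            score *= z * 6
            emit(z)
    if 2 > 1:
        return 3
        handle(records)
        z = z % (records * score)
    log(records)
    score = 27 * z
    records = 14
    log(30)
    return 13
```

11

Transformed code:
def combine(z, score, records):
    process(score)
    for rows in z:
        records = score
        if records < 35 and 35 >= z:
            break
    if 2 > 1:
        return 3
    log(records)
    score = 27 * z
    records = 14
    log(30)
    return 13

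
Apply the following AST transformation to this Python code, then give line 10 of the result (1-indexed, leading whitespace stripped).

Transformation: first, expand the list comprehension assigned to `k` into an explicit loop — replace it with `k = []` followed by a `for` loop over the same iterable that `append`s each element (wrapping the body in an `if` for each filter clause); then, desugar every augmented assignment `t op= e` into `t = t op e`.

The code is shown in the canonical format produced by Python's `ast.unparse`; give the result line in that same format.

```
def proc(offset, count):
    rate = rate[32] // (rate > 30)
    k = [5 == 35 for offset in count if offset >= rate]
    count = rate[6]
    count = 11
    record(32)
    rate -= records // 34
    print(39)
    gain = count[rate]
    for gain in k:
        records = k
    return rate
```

Transformed code:
def proc(offset, count):
    rate = rate[32] // (rate > 30)
    k = []
    for offset in count:
        if offset >= rate:
            k.append(5 == 35)
    count = rate[6]
    count = 11
    record(32)
    rate = rate - records // 34
    print(39)
    gain = count[rate]
    for gain in k:
        records = k
    return rate

rate = rate - records // 34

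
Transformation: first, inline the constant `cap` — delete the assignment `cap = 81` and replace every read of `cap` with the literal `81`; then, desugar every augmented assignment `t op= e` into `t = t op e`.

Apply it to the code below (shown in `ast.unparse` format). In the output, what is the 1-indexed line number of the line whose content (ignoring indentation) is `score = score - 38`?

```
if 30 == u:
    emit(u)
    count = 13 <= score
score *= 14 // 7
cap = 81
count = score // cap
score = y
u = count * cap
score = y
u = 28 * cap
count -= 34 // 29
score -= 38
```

Transformed code:
if 30 == u:
    emit(u)
    count = 13 <= score
score = score * (14 // 7)
count = score // 81
score = y
u = count * 81
score = y
u = 28 * 81
count = count - 34 // 29
score = score - 38

11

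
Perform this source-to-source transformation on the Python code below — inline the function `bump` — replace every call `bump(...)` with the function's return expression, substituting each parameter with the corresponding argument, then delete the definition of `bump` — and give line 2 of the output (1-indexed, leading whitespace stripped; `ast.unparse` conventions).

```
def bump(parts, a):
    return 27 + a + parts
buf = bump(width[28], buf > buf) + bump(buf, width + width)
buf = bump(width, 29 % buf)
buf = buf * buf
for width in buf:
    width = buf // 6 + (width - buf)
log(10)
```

Transformed code:
buf = 27 + (buf > buf) + width[28] + (27 + (width + width) + buf)
buf = 27 + 29 % buf + width
buf = buf * buf
for width in buf:
    width = buf // 6 + (width - buf)
log(10)

buf = 27 + 29 % buf + width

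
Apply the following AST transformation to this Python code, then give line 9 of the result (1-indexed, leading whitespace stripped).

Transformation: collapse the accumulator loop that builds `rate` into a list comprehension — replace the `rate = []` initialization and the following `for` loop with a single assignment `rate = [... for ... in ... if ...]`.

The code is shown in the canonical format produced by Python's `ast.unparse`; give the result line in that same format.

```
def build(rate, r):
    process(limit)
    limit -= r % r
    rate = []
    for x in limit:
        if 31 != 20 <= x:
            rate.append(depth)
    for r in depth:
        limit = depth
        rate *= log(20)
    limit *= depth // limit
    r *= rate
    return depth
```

Transformed code:
def build(rate, r):
    process(limit)
    limit -= r % r
    rate = [depth for x in limit if 31 != 20 <= x]
    for r in depth:
        limit = depth
        rate *= log(20)
    limit *= depth // limit
    r *= rate
    return depth

r *= rate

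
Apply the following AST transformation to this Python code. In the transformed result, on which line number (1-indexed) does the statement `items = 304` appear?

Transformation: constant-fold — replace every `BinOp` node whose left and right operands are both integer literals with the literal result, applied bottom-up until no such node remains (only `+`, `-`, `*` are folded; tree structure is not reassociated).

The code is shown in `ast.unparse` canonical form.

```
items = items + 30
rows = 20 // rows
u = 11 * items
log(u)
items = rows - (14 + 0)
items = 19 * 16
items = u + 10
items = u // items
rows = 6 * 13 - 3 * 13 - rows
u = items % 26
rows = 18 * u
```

Transformed code:
items = items + 30
rows = 20 // rows
u = 11 * items
log(u)
items = rows - 14
items = 304
items = u + 10
items = u // items
rows = 39 - rows
u = items % 26
rows = 18 * u

6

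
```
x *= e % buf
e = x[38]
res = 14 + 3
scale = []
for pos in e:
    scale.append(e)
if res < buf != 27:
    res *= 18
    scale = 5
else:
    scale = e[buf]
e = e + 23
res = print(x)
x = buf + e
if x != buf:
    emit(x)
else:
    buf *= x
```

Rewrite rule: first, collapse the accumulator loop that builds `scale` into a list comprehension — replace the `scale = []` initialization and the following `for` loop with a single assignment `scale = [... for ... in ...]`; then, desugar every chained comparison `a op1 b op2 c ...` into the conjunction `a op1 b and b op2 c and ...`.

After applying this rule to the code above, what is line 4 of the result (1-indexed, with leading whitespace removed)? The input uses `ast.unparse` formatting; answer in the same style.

scale = [e for pos in e]

Transformed code:
x *= e % buf
e = x[38]
res = 14 + 3
scale = [e for pos in e]
if res < buf and buf != 27:
    res *= 18
    scale = 5
else:
    scale = e[buf]
e = e + 23
res = print(x)
x = buf + e
if x != buf:
    emit(x)
else:
    buf *= x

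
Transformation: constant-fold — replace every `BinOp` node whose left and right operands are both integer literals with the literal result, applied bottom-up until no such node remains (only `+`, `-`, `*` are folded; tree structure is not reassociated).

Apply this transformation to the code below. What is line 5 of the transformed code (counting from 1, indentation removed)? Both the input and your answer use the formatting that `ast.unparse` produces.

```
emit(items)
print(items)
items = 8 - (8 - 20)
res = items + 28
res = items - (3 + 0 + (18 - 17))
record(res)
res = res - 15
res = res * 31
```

res = items - 4

Transformed code:
emit(items)
print(items)
items = 20
res = items + 28
res = items - 4
record(res)
res = res - 15
res = res * 31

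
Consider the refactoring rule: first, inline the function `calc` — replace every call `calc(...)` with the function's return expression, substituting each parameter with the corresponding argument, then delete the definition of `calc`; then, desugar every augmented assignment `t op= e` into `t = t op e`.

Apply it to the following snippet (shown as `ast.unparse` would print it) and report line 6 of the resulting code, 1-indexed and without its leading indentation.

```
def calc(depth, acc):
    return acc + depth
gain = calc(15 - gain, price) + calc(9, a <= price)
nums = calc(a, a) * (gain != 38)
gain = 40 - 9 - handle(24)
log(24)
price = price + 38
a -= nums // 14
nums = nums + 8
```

Transformed code:
gain = price + (15 - gain) + ((a <= price) + 9)
nums = (a + a) * (gain != 38)
gain = 40 - 9 - handle(24)
log(24)
price = price + 38
a = a - nums // 14
nums = nums + 8

a = a - nums // 14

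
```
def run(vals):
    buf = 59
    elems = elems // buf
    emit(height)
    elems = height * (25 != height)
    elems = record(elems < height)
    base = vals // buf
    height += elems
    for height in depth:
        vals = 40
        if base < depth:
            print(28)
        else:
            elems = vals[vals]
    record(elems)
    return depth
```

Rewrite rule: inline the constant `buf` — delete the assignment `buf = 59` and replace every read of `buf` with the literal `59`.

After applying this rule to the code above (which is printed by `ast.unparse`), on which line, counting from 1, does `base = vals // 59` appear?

Transformed code:
def run(vals):
    elems = elems // 59
    emit(height)
    elems = height * (25 != height)
    elems = record(elems < height)
    base = vals // 59
    height += elems
    for height in depth:
        vals = 40
        if base < depth:
            print(28)
        else:
            elems = vals[vals]
    record(elems)
    return depth

6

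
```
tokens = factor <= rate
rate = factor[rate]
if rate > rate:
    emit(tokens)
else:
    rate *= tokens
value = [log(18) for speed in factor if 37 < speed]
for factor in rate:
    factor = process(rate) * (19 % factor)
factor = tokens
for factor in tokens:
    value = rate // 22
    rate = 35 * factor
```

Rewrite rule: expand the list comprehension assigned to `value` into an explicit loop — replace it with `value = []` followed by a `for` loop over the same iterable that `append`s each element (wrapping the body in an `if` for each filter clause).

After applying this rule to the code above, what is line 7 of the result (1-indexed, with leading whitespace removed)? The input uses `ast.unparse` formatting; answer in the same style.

Transformed code:
tokens = factor <= rate
rate = factor[rate]
if rate > rate:
    emit(tokens)
else:
    rate *= tokens
value = []
for speed in factor:
    if 37 < speed:
        value.append(log(18))
for factor in rate:
    factor = process(rate) * (19 % factor)
factor = tokens
for factor in tokens:
    value = rate // 22
    rate = 35 * factor

value = []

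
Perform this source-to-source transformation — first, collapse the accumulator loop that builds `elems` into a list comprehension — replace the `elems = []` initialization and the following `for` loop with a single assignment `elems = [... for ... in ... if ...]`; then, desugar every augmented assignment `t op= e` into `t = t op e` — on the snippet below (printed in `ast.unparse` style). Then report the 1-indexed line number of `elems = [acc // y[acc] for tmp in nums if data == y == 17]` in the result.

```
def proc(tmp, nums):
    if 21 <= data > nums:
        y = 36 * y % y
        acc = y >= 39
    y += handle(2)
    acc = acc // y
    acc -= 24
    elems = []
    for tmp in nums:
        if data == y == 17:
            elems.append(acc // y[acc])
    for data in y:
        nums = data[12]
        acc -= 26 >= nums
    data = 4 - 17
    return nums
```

Transformed code:
def proc(tmp, nums):
    if 21 <= data > nums:
        y = 36 * y % y
        acc = y >= 39
    y = y + handle(2)
    acc = acc // y
    acc = acc - 24
    elems = [acc // y[acc] for tmp in nums if data == y == 17]
    for data in y:
        nums = data[12]
        acc = acc - (26 >= nums)
    data = 4 - 17
    return nums

8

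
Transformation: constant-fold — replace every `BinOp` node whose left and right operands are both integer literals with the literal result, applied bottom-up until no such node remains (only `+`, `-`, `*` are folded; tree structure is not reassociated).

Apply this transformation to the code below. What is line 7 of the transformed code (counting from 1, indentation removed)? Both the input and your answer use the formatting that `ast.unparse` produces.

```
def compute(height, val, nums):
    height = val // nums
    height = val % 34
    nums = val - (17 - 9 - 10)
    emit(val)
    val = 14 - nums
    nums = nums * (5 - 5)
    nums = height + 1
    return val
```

nums = nums * 0

Transformed code:
def compute(height, val, nums):
    height = val // nums
    height = val % 34
    nums = val - -2
    emit(val)
    val = 14 - nums
    nums = nums * 0
    nums = height + 1
    return val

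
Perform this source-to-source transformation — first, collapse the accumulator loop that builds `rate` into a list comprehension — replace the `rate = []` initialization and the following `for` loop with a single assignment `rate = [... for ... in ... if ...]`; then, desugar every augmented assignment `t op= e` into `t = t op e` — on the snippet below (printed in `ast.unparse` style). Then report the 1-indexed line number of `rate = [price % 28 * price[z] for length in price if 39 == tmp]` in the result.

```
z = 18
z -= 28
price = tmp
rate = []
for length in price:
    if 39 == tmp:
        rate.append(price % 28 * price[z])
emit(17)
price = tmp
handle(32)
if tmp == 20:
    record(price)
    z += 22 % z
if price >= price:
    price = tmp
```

Transformed code:
z = 18
z = z - 28
price = tmp
rate = [price % 28 * price[z] for length in price if 39 == tmp]
emit(17)
price = tmp
handle(32)
if tmp == 20:
    record(price)
    z = z + 22 % z
if price >= price:
    price = tmp

4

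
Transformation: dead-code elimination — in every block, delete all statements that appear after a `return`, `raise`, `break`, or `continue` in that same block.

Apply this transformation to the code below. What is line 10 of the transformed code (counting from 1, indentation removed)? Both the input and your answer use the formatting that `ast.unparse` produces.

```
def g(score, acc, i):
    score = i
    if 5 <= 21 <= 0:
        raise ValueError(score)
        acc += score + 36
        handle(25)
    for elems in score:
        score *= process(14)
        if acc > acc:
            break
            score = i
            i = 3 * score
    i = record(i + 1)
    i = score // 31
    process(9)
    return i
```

i = score // 31

Transformed code:
def g(score, acc, i):
    score = i
    if 5 <= 21 <= 0:
        raise ValueError(score)
    for elems in score:
        score *= process(14)
        if acc > acc:
            break
    i = record(i + 1)
    i = score // 31
    process(9)
    return i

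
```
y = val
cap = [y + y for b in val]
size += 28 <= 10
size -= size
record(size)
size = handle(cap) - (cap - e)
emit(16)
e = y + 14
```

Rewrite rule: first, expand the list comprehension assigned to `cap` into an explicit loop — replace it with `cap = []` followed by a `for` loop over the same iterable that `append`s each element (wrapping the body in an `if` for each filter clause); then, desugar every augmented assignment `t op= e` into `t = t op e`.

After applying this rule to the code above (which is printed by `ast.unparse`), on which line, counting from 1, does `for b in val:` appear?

3

Transformed code:
y = val
cap = []
for b in val:
    cap.append(y + y)
size = size + (28 <= 10)
size = size - size
record(size)
size = handle(cap) - (cap - e)
emit(16)
e = y + 14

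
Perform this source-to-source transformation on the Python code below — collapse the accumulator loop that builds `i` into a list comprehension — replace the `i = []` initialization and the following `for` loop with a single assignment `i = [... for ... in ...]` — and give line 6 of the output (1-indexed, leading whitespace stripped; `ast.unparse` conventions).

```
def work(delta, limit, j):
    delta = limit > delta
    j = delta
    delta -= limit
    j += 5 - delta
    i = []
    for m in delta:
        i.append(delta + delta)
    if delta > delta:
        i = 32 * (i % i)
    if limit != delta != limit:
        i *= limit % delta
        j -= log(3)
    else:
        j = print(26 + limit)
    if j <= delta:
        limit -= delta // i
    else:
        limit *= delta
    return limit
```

Transformed code:
def work(delta, limit, j):
    delta = limit > delta
    j = delta
    delta -= limit
    j += 5 - delta
    i = [delta + delta for m in delta]
    if delta > delta:
        i = 32 * (i % i)
    if limit != delta != limit:
        i *= limit % delta
        j -= log(3)
    else:
        j = print(26 + limit)
    if j <= delta:
        limit -= delta // i
    else:
        limit *= delta
    return limit

i = [delta + delta for m in delta]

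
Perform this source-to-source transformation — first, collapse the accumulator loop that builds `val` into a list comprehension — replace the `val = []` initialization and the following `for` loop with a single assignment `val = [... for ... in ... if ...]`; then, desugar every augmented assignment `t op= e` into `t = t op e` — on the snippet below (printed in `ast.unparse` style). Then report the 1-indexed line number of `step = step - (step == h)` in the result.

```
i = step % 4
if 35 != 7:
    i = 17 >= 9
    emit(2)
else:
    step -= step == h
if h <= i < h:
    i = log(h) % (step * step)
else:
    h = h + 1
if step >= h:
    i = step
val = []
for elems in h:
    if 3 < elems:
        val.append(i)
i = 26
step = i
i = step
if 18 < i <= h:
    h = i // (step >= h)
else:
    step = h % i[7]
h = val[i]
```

Transformed code:
i = step % 4
if 35 != 7:
    i = 17 >= 9
    emit(2)
else:
    step = step - (step == h)
if h <= i < h:
    i = log(h) % (step * step)
else:
    h = h + 1
if step >= h:
    i = step
val = [i for elems in h if 3 < elems]
i = 26
step = i
i = step
if 18 < i <= h:
    h = i // (step >= h)
else:
    step = h % i[7]
h = val[i]

6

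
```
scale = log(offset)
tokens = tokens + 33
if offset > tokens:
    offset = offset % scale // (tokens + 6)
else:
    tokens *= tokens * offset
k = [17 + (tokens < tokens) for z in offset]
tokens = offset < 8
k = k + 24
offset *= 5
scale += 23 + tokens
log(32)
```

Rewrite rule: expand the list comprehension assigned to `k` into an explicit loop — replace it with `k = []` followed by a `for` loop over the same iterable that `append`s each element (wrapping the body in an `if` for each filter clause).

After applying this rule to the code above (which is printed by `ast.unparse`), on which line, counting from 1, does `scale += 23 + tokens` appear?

13

Transformed code:
scale = log(offset)
tokens = tokens + 33
if offset > tokens:
    offset = offset % scale // (tokens + 6)
else:
    tokens *= tokens * offset
k = []
for z in offset:
    k.append(17 + (tokens < tokens))
tokens = offset < 8
k = k + 24
offset *= 5
scale += 23 + tokens
log(32)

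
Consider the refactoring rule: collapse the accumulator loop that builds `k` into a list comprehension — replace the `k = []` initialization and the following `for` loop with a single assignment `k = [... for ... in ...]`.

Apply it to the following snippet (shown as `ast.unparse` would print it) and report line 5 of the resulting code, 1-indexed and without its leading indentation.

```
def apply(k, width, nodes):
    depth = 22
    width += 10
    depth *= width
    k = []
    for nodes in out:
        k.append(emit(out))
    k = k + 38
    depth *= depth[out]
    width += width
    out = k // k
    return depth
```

Transformed code:
def apply(k, width, nodes):
    depth = 22
    width += 10
    depth *= width
    k = [emit(out) for nodes in out]
    k = k + 38
    depth *= depth[out]
    width += width
    out = k // k
    return depth

k = [emit(out) for nodes in out]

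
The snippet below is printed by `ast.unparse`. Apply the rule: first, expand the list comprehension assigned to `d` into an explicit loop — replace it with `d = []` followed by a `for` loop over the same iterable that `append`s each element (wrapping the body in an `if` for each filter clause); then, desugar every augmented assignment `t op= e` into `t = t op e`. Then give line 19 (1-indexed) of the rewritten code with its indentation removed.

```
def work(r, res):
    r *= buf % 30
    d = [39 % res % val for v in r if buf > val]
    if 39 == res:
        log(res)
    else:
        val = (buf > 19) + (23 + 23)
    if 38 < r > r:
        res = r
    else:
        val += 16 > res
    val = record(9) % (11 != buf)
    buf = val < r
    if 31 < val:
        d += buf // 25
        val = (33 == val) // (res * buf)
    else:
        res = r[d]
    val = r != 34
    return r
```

val = (33 == val) // (res * buf)

Transformed code:
def work(r, res):
    r = r * (buf % 30)
    d = []
    for v in r:
        if buf > val:
            d.append(39 % res % val)
    if 39 == res:
        log(res)
    else:
        val = (buf > 19) + (23 + 23)
    if 38 < r > r:
        res = r
    else:
        val = val + (16 > res)
    val = record(9) % (11 != buf)
    buf = val < r
    if 31 < val:
        d = d + buf // 25
        val = (33 == val) // (res * buf)
    else:
        res = r[d]
    val = r != 34
    return r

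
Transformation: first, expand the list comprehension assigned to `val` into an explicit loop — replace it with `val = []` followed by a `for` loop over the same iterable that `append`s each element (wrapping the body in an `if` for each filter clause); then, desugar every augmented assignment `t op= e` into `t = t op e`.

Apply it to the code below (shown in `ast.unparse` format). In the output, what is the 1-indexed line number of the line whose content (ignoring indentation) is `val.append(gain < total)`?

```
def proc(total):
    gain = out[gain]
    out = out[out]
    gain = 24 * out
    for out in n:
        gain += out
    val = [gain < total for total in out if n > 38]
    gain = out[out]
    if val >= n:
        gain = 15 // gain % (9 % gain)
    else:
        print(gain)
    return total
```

Transformed code:
def proc(total):
    gain = out[gain]
    out = out[out]
    gain = 24 * out
    for out in n:
        gain = gain + out
    val = []
    for total in out:
        if n > 38:
            val.append(gain < total)
    gain = out[out]
    if val >= n:
        gain = 15 // gain % (9 % gain)
    else:
        print(gain)
    return total

10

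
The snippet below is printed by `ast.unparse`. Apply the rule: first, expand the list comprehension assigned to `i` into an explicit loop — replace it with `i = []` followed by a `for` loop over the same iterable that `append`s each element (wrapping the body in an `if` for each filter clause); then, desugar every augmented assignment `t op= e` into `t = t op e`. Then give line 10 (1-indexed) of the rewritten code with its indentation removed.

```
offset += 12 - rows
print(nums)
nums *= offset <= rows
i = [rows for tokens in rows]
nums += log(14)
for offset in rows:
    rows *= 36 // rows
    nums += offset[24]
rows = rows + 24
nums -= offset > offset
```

nums = nums + offset[24]

Transformed code:
offset = offset + (12 - rows)
print(nums)
nums = nums * (offset <= rows)
i = []
for tokens in rows:
    i.append(rows)
nums = nums + log(14)
for offset in rows:
    rows = rows * (36 // rows)
    nums = nums + offset[24]
rows = rows + 24
nums = nums - (offset > offset)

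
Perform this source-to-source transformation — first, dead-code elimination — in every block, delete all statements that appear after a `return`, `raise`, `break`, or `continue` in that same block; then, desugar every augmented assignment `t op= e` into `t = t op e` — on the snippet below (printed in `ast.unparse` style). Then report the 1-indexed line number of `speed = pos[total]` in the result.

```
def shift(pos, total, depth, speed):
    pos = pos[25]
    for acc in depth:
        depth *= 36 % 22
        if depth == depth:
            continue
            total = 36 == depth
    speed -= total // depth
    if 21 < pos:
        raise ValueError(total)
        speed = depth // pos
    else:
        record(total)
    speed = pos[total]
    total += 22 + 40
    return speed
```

12

Transformed code:
def shift(pos, total, depth, speed):
    pos = pos[25]
    for acc in depth:
        depth = depth * (36 % 22)
        if depth == depth:
            continue
    speed = speed - total // depth
    if 21 < pos:
        raise ValueError(total)
    else:
        record(total)
    speed = pos[total]
    total = total + (22 + 40)
    return speed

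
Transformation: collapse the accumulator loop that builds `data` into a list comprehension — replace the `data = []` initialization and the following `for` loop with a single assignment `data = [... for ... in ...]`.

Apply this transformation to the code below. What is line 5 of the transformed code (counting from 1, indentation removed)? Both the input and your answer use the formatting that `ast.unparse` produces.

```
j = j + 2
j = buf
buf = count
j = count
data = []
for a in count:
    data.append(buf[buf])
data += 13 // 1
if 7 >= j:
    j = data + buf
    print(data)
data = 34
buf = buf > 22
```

Transformed code:
j = j + 2
j = buf
buf = count
j = count
data = [buf[buf] for a in count]
data += 13 // 1
if 7 >= j:
    j = data + buf
    print(data)
data = 34
buf = buf > 22

data = [buf[buf] for a in count]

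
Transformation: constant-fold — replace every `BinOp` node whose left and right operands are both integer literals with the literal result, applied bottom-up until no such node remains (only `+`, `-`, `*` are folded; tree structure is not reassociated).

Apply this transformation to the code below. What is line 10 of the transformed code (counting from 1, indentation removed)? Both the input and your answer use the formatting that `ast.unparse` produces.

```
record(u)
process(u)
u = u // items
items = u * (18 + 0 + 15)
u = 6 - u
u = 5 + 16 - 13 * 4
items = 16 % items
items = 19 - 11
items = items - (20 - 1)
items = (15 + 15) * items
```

Transformed code:
record(u)
process(u)
u = u // items
items = u * 33
u = 6 - u
u = -31
items = 16 % items
items = 8
items = items - 19
items = 30 * items

items = 30 * items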